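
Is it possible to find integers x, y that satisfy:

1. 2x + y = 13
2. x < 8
Yes

Take x = 6, y = 1. Substituting into each constraint:
  (1) 2(6) + 1 = 13 ✓
  (2) 6 < 8 ✓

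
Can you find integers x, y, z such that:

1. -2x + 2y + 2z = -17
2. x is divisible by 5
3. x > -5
No

Even the single constraint (-2x + 2y + 2z = -17) is infeasible over the integers.

  - -2x + 2y + 2z = -17: every term on the left is divisible by 2, so the LHS ≡ 0 (mod 2), but the RHS -17 is not — no integer solution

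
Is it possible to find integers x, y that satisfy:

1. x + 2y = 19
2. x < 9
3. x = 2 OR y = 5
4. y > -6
No

A contradictory subset is {x + 2y = 19, x < 9, x = 2 OR y = 5}. No integer assignment can satisfy these jointly:

  - x + 2y = 19: is a linear equation tying the variables together
  - x < 9: bounds one variable relative to a constant
  - x = 2 OR y = 5: forces a choice: either x = 2 or y = 5

Split on the disjunction (x = 2 OR y = 5):
  • If x = 2: with x = 2, every remaining term of the linear equation is divisible by 2, so the left side is ≡ 0 (mod 2); but the right side 17 ≡ 1 (mod 2). No integers can satisfy it.
  • If y = 5: the equation forces x = 9, which contradicts the bound x ≤ 8.
Both branches are infeasible, so the system has no integer solution.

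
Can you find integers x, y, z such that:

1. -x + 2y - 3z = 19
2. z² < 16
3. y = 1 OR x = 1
Yes

Take x = -23, y = 1, z = 2. Substituting into each constraint:
  (1) 23 + 2(1) - 3(2) = 19 ✓
  (2) z² = (2)² = 4, and 4 < 16 ✓
  (3) y = 1, target 1 ✓ (first branch holds)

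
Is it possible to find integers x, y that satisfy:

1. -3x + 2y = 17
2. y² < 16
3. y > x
Yes

Take x = -5, y = 1. Substituting into each constraint:
  (1) -3(-5) + 2(1) = 17 ✓
  (2) y² = (1)² = 1, and 1 < 16 ✓
  (3) 1 > -5 ✓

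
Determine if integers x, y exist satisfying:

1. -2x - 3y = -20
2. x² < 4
Yes

Take x = 1, y = 6. Substituting into each constraint:
  (1) -2(1) - 3(6) = -20 ✓
  (2) x² = (1)² = 1, and 1 < 4 ✓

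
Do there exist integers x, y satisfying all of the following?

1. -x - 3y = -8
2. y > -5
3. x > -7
Yes

Take x = 2, y = 2. Substituting into each constraint:
  (1) (-2) - 3(2) = -8 ✓
  (2) 2 > -5 ✓
  (3) 2 > -7 ✓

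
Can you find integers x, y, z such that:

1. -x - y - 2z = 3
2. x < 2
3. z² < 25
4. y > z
Yes

Take x = -4, y = 1, z = 0. Substituting into each constraint:
  (1) 4 + (-1) - 2(0) = 3 ✓
  (2) -4 < 2 ✓
  (3) z² = (0)² = 0, and 0 < 25 ✓
  (4) 1 > 0 ✓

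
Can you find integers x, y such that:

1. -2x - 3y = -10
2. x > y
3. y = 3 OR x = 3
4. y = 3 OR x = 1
No

A contradictory subset is {-2x - 3y = -10, x > y, y = 3 OR x = 1}. No integer assignment can satisfy these jointly:

  - -2x - 3y = -10: is a linear equation tying the variables together
  - x > y: bounds one variable relative to another variable
  - y = 3 OR x = 1: forces a choice: either y = 3 or x = 1

Split on the disjunction (y = 3 OR x = 1):
  • If y = 3: with y = 3, every remaining term of the linear equation is divisible by 2, so the left side is ≡ 0 (mod 2); but the right side -1 ≡ 1 (mod 2). No integers can satisfy it.
  • If x = 1: with x = 1, every remaining term of the linear equation is divisible by 3, so the left side is ≡ 0 (mod 3); but the right side -8 ≡ 1 (mod 3). No integers can satisfy it.
Both branches are infeasible, so the system has no integer solution.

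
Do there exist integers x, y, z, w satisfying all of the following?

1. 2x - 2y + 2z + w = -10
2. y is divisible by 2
Yes

Take x = 0, y = 0, z = 0, w = -10. Substituting into each constraint:
  (1) 2(0) - 2(0) + 2(0) + (-10) = -10 ✓
  (2) 0 = 2 × 0, remainder 0 ✓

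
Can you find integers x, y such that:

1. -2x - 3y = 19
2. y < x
Yes

Take x = -2, y = -5. Substituting into each constraint:
  (1) -2(-2) - 3(-5) = 19 ✓
  (2) -5 < -2 ✓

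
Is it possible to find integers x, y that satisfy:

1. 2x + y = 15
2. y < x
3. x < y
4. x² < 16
No

A contradictory subset is {y < x, x < y}. No integer assignment can satisfy these jointly:

  - y < x: bounds one variable relative to another variable
  - x < y: bounds one variable relative to another variable

Direct contradiction: x > y and y > x cannot both hold.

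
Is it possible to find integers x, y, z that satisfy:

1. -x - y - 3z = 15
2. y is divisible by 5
Yes

Take x = -15, y = 0, z = 0. Substituting into each constraint:
  (1) 15 + 0 - 3(0) = 15 ✓
  (2) 0 = 5 × 0, remainder 0 ✓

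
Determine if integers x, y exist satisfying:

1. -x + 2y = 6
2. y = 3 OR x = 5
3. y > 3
No

The full constraint system is jointly infeasible over the integers. Each constraint and what it forces:

  - -x + 2y = 6: is a linear equation tying the variables together
  - y = 3 OR x = 5: forces a choice: either y = 3 or x = 5
  - y > 3: bounds one variable relative to a constant

Split on the disjunction (y = 3 OR x = 5):
  • If y = 3: this contradicts the bound y ≥ 4.
  • If x = 5: with x = 5, every remaining term of the linear equation is divisible by 2, so the left side is ≡ 0 (mod 2); but the right side 11 ≡ 1 (mod 2). No integers can satisfy it.
Both branches are infeasible, so the system has no integer solution.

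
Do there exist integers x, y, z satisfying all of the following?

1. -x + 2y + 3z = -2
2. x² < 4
Yes

Take x = 0, y = 2, z = -2. Substituting into each constraint:
  (1) 0 + 2(2) + 3(-2) = -2 ✓
  (2) x² = (0)² = 0, and 0 < 4 ✓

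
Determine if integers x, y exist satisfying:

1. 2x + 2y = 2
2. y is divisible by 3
Yes

Take x = 1, y = 0. Substituting into each constraint:
  (1) 2(1) + 2(0) = 2 ✓
  (2) 0 = 3 × 0, remainder 0 ✓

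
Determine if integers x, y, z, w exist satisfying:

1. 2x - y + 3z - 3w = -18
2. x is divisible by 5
Yes

Take x = 0, y = 0, z = -6, w = 0. Substituting into each constraint:
  (1) 2(0) + 0 + 3(-6) - 3(0) = -18 ✓
  (2) 0 = 5 × 0, remainder 0 ✓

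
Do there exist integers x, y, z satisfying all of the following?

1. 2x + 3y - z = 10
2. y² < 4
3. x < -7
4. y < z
No

The full constraint system is jointly infeasible over the integers. Each constraint and what it forces:

  - 2x + 3y - z = 10: is a linear equation tying the variables together
  - y² < 4: restricts y to |y| ≤ 1
  - x < -7: bounds one variable relative to a constant
  - y < z: bounds one variable relative to another variable

Propagating the comparison: z > y and y ≥ -1 give z ≥ 0. Range argument: with x ∈ [−∞, -8], y ∈ [-1, 1], z ∈ [0, ∞], the left side of the equation is at most -13, but the right side is 10 > -13. No integer solution exists.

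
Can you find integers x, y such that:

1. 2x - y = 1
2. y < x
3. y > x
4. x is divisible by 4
No

A contradictory subset is {y < x, y > x}. No integer assignment can satisfy these jointly:

  - y < x: bounds one variable relative to another variable
  - y > x: bounds one variable relative to another variable

Direct contradiction: x > y and y > x cannot both hold.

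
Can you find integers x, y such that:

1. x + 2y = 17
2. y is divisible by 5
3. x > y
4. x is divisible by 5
No

A contradictory subset is {x + 2y = 17, y is divisible by 5, x is divisible by 5}. No integer assignment can satisfy these jointly:

  - x + 2y = 17: is a linear equation tying the variables together
  - y is divisible by 5: restricts y to multiples of 5
  - x is divisible by 5: restricts x to multiples of 5

Modular obstruction: writing x = 5x' and writing y = 5y', every remaining term of the linear equation is divisible by 5, so the left side is ≡ 0 (mod 5); but the right side 17 ≡ 2 (mod 5). No integers can satisfy it.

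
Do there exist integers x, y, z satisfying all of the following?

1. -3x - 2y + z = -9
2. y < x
Yes

Take x = 1, y = 0, z = -6. Substituting into each constraint:
  (1) -3(1) - 2(0) + (-6) = -9 ✓
  (2) 0 < 1 ✓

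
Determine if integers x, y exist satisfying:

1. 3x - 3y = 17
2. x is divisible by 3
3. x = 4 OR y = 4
No

Even the single constraint (3x - 3y = 17) is infeasible over the integers.

  - 3x - 3y = 17: every term on the left is divisible by 3, so the LHS ≡ 0 (mod 3), but the RHS 17 is not — no integer solution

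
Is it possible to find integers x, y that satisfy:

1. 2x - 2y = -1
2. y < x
No

Even the single constraint (2x - 2y = -1) is infeasible over the integers.

  - 2x - 2y = -1: every term on the left is divisible by 2, so the LHS ≡ 0 (mod 2), but the RHS -1 is not — no integer solution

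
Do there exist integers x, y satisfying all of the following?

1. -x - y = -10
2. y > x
Yes

Take x = 4, y = 6. Substituting into each constraint:
  (1) (-4) + (-6) = -10 ✓
  (2) 6 > 4 ✓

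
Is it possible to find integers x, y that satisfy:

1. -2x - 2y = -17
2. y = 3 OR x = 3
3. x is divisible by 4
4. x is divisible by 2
No

Even the single constraint (-2x - 2y = -17) is infeasible over the integers.

  - -2x - 2y = -17: every term on the left is divisible by 2, so the LHS ≡ 0 (mod 2), but the RHS -17 is not — no integer solution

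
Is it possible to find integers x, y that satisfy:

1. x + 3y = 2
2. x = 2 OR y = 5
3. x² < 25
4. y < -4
No

A contradictory subset is {x + 3y = 2, x = 2 OR y = 5, y < -4}. No integer assignment can satisfy these jointly:

  - x + 3y = 2: is a linear equation tying the variables together
  - x = 2 OR y = 5: forces a choice: either x = 2 or y = 5
  - y < -4: bounds one variable relative to a constant

Split on the disjunction (x = 2 OR y = 5):
  • If x = 2: the equation forces y = 0, which contradicts the bound y ≤ -5.
  • If y = 5: this contradicts the bound y ≤ -5.
Both branches are infeasible, so the system has no integer solution.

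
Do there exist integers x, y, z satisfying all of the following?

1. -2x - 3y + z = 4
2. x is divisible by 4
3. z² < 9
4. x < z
Yes

Take x = 0, y = -1, z = 1. Substituting into each constraint:
  (1) -2(0) - 3(-1) + 1 = 4 ✓
  (2) 0 = 4 × 0, remainder 0 ✓
  (3) z² = (1)² = 1, and 1 < 9 ✓
  (4) 0 < 1 ✓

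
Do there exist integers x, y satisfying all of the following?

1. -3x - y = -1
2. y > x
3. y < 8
Yes

Take x = 0, y = 1. Substituting into each constraint:
  (1) -3(0) + (-1) = -1 ✓
  (2) 1 > 0 ✓
  (3) 1 < 8 ✓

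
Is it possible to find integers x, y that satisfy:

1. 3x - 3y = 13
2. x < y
No

Even the single constraint (3x - 3y = 13) is infeasible over the integers.

  - 3x - 3y = 13: every term on the left is divisible by 3, so the LHS ≡ 0 (mod 3), but the RHS 13 is not — no integer solution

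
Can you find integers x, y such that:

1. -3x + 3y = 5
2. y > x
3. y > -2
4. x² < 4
No

Even the single constraint (-3x + 3y = 5) is infeasible over the integers.

  - -3x + 3y = 5: every term on the left is divisible by 3, so the LHS ≡ 0 (mod 3), but the RHS 5 is not — no integer solution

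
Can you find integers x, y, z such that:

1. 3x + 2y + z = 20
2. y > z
Yes

Take x = 7, y = 0, z = -1. Substituting into each constraint:
  (1) 3(7) + 2(0) + (-1) = 20 ✓
  (2) 0 > -1 ✓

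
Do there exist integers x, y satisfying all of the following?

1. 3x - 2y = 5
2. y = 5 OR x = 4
Yes

Take x = 5, y = 5. Substituting into each constraint:
  (1) 3(5) - 2(5) = 5 ✓
  (2) y = 5, target 5 ✓ (first branch holds)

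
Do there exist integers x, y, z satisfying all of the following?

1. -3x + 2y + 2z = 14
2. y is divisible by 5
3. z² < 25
Yes

Take x = -4, y = 0, z = 1. Substituting into each constraint:
  (1) -3(-4) + 2(0) + 2(1) = 14 ✓
  (2) 0 = 5 × 0, remainder 0 ✓
  (3) z² = (1)² = 1, and 1 < 25 ✓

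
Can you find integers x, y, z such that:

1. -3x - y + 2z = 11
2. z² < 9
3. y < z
Yes

Take x = -3, y = 0, z = 1. Substituting into each constraint:
  (1) -3(-3) + 0 + 2(1) = 11 ✓
  (2) z² = (1)² = 1, and 1 < 9 ✓
  (3) 0 < 1 ✓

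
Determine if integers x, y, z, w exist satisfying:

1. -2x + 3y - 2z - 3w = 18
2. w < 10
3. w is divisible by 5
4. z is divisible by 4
Yes

Take x = -9, y = 0, z = 0, w = 0. Substituting into each constraint:
  (1) -2(-9) + 3(0) - 2(0) - 3(0) = 18 ✓
  (2) 0 < 10 ✓
  (3) 0 = 5 × 0, remainder 0 ✓
  (4) 0 = 4 × 0, remainder 0 ✓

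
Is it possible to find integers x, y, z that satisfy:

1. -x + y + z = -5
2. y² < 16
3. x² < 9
Yes

Take x = 0, y = 0, z = -5. Substituting into each constraint:
  (1) 0 + 0 + (-5) = -5 ✓
  (2) y² = (0)² = 0, and 0 < 16 ✓
  (3) x² = (0)² = 0, and 0 < 9 ✓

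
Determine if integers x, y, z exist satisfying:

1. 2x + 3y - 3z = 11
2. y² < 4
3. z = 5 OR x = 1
Yes

Take x = 1, y = 0, z = -3. Substituting into each constraint:
  (1) 2(1) + 3(0) - 3(-3) = 11 ✓
  (2) y² = (0)² = 0, and 0 < 4 ✓
  (3) x = 1, target 1 ✓ (second branch holds)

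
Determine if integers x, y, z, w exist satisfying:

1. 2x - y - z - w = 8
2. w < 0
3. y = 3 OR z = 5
Yes

Take x = 0, y = 3, z = 6, w = -17. Substituting into each constraint:
  (1) 2(0) + (-3) + (-6) + 17 = 8 ✓
  (2) -17 < 0 ✓
  (3) y = 3, target 3 ✓ (first branch holds)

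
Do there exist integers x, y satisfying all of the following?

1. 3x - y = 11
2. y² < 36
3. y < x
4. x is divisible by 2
Yes

Take x = 4, y = 1. Substituting into each constraint:
  (1) 3(4) + (-1) = 11 ✓
  (2) y² = (1)² = 1, and 1 < 36 ✓
  (3) 1 < 4 ✓
  (4) 4 = 2 × 2, remainder 0 ✓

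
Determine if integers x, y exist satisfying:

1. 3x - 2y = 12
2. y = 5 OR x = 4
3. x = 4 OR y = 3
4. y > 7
No

A contradictory subset is {3x - 2y = 12, y = 5 OR x = 4, y > 7}. No integer assignment can satisfy these jointly:

  - 3x - 2y = 12: is a linear equation tying the variables together
  - y = 5 OR x = 4: forces a choice: either y = 5 or x = 4
  - y > 7: bounds one variable relative to a constant

Split on the disjunction (y = 5 OR x = 4):
  • If y = 5: this contradicts the bound y ≥ 8.
  • If x = 4: the equation forces y = 0, which contradicts the bound y ≥ 8.
Both branches are infeasible, so the system has no integer solution.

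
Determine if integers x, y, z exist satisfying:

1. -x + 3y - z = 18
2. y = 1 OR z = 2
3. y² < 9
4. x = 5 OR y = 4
Yes

Take x = 5, y = 1, z = -20. Substituting into each constraint:
  (1) (-5) + 3(1) + 20 = 18 ✓
  (2) y = 1, target 1 ✓ (first branch holds)
  (3) y² = (1)² = 1, and 1 < 9 ✓
  (4) x = 5, target 5 ✓ (first branch holds)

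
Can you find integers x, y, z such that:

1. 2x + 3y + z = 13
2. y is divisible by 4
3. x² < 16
Yes

Take x = 2, y = 0, z = 9. Substituting into each constraint:
  (1) 2(2) + 3(0) + 9 = 13 ✓
  (2) 0 = 4 × 0, remainder 0 ✓
  (3) x² = (2)² = 4, and 4 < 16 ✓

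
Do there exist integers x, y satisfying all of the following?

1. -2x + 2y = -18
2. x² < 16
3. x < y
No

A contradictory subset is {-2x + 2y = -18, x < y}. No integer assignment can satisfy these jointly:

  - -2x + 2y = -18: is a linear equation tying the variables together
  - x < y: bounds one variable relative to another variable

From the equation, x − y = 9, i.e. y − x = -9; but y > x requires y − x ≥ 1. Contradiction.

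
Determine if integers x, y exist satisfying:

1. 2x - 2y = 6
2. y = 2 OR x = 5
Yes

Take x = 5, y = 2. Substituting into each constraint:
  (1) 2(5) - 2(2) = 6 ✓
  (2) y = 2, target 2 ✓ (first branch holds)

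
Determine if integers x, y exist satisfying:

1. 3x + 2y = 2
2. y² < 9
Yes

Take x = 0, y = 1. Substituting into each constraint:
  (1) 3(0) + 2(1) = 2 ✓
  (2) y² = (1)² = 1, and 1 < 9 ✓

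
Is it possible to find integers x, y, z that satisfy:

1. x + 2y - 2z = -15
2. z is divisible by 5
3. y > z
Yes

Take x = -17, y = 1, z = 0. Substituting into each constraint:
  (1) (-17) + 2(1) - 2(0) = -15 ✓
  (2) 0 = 5 × 0, remainder 0 ✓
  (3) 1 > 0 ✓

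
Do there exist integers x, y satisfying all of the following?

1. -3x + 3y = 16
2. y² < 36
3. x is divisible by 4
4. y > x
No

Even the single constraint (-3x + 3y = 16) is infeasible over the integers.

  - -3x + 3y = 16: every term on the left is divisible by 3, so the LHS ≡ 0 (mod 3), but the RHS 16 is not — no integer solution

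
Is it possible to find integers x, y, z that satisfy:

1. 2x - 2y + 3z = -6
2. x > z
Yes

Take x = 1, y = 4, z = 0. Substituting into each constraint:
  (1) 2(1) - 2(4) + 3(0) = -6 ✓
  (2) 1 > 0 ✓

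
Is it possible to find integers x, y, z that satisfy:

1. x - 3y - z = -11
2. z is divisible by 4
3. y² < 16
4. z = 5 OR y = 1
Yes

Take x = 0, y = 1, z = 8. Substituting into each constraint:
  (1) 0 - 3(1) + (-8) = -11 ✓
  (2) 8 = 4 × 2, remainder 0 ✓
  (3) y² = (1)² = 1, and 1 < 16 ✓
  (4) y = 1, target 1 ✓ (second branch holds)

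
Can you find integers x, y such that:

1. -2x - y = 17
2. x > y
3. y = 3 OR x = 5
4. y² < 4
No

The full constraint system is jointly infeasible over the integers. Each constraint and what it forces:

  - -2x - y = 17: is a linear equation tying the variables together
  - x > y: bounds one variable relative to another variable
  - y = 3 OR x = 5: forces a choice: either y = 3 or x = 5
  - y² < 4: restricts y to |y| ≤ 1

Split on the disjunction (y = 3 OR x = 5):
  • If y = 3: this contradicts y² < 4, which requires |y| ≤ 1.
  • If x = 5: the equation forces y = -27, but y² < 4 requires |y| ≤ 1.
Both branches are infeasible, so the system has no integer solution.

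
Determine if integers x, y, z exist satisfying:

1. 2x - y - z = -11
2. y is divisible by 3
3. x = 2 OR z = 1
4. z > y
Yes

Take x = 2, y = 0, z = 15. Substituting into each constraint:
  (1) 2(2) + 0 + (-15) = -11 ✓
  (2) 0 = 3 × 0, remainder 0 ✓
  (3) x = 2, target 2 ✓ (first branch holds)
  (4) 15 > 0 ✓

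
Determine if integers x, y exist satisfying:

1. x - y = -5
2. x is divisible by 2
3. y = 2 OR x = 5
No

The full constraint system is jointly infeasible over the integers. Each constraint and what it forces:

  - x - y = -5: is a linear equation tying the variables together
  - x is divisible by 2: restricts x to multiples of 2
  - y = 2 OR x = 5: forces a choice: either y = 2 or x = 5

Split on the disjunction (y = 2 OR x = 5):
  • If y = 2: with y = 2, writing x = 2x', every remaining term of the linear equation is divisible by 2, so the left side is ≡ 0 (mod 2); but the right side -3 ≡ 1 (mod 2). No integers can satisfy it.
  • If x = 5: this contradicts the divisibility constraint — 5 is not a multiple of 2.
Both branches are infeasible, so the system has no integer solution.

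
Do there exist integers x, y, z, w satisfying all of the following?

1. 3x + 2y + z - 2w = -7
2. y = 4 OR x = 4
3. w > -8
Yes

Take x = 1, y = 4, z = 0, w = 9. Substituting into each constraint:
  (1) 3(1) + 2(4) + 0 - 2(9) = -7 ✓
  (2) y = 4, target 4 ✓ (first branch holds)
  (3) 9 > -8 ✓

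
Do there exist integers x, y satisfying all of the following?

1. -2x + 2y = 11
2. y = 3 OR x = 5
No

Even the single constraint (-2x + 2y = 11) is infeasible over the integers.

  - -2x + 2y = 11: every term on the left is divisible by 2, so the LHS ≡ 0 (mod 2), but the RHS 11 is not — no integer solution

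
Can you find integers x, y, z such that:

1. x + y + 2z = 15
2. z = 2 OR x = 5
Yes

Take x = 5, y = 10, z = 0. Substituting into each constraint:
  (1) 5 + 10 + 2(0) = 15 ✓
  (2) x = 5, target 5 ✓ (second branch holds)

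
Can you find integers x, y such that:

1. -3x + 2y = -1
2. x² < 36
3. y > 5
Yes

Take x = 5, y = 7. Substituting into each constraint:
  (1) -3(5) + 2(7) = -1 ✓
  (2) x² = (5)² = 25, and 25 < 36 ✓
  (3) 7 > 5 ✓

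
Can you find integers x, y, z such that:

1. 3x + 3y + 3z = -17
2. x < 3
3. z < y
No

Even the single constraint (3x + 3y + 3z = -17) is infeasible over the integers.

  - 3x + 3y + 3z = -17: every term on the left is divisible by 3, so the LHS ≡ 0 (mod 3), but the RHS -17 is not — no integer solution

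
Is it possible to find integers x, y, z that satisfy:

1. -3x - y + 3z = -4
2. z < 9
Yes

Take x = 0, y = 4, z = 0. Substituting into each constraint:
  (1) -3(0) + (-4) + 3(0) = -4 ✓
  (2) 0 < 9 ✓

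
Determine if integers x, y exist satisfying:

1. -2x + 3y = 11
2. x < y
Yes

Take x = 8, y = 9. Substituting into each constraint:
  (1) -2(8) + 3(9) = 11 ✓
  (2) 8 < 9 ✓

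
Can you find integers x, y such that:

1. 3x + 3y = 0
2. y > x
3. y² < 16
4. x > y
No

A contradictory subset is {y > x, x > y}. No integer assignment can satisfy these jointly:

  - y > x: bounds one variable relative to another variable
  - x > y: bounds one variable relative to another variable

Direct contradiction: y > x and x > y cannot both hold.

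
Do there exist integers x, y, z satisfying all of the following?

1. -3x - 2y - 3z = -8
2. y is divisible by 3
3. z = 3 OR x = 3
No

A contradictory subset is {-3x - 2y - 3z = -8, y is divisible by 3}. No integer assignment can satisfy these jointly:

  - -3x - 2y - 3z = -8: is a linear equation tying the variables together
  - y is divisible by 3: restricts y to multiples of 3

Modular obstruction: writing y = 3y', every remaining term of the linear equation is divisible by 3, so the left side is ≡ 0 (mod 3); but the right side -8 ≡ 1 (mod 3). No integers can satisfy it.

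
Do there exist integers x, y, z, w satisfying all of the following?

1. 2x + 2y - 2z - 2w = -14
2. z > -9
Yes

Take x = 0, y = 0, z = 7, w = 0. Substituting into each constraint:
  (1) 2(0) + 2(0) - 2(7) - 2(0) = -14 ✓
  (2) 7 > -9 ✓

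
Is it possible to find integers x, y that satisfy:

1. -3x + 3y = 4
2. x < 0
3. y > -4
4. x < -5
No

Even the single constraint (-3x + 3y = 4) is infeasible over the integers.

  - -3x + 3y = 4: every term on the left is divisible by 3, so the LHS ≡ 0 (mod 3), but the RHS 4 is not — no integer solution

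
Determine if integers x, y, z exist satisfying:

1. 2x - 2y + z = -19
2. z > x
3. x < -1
Yes

Take x = -2, y = 7, z = -1. Substituting into each constraint:
  (1) 2(-2) - 2(7) + (-1) = -19 ✓
  (2) -1 > -2 ✓
  (3) -2 < -1 ✓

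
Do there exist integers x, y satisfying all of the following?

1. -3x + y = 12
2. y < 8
Yes

Take x = -4, y = 0. Substituting into each constraint:
  (1) -3(-4) + 0 = 12 ✓
  (2) 0 < 8 ✓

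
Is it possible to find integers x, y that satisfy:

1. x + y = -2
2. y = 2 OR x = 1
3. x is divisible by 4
Yes

Take x = -4, y = 2. Substituting into each constraint:
  (1) (-4) + 2 = -2 ✓
  (2) y = 2, target 2 ✓ (first branch holds)
  (3) -4 = 4 × -1, remainder 0 ✓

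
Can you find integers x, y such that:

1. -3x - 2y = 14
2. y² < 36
Yes

Take x = -4, y = -1. Substituting into each constraint:
  (1) -3(-4) - 2(-1) = 14 ✓
  (2) y² = (-1)² = 1, and 1 < 36 ✓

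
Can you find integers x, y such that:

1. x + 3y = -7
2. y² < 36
Yes

Take x = 2, y = -3. Substituting into each constraint:
  (1) 2 + 3(-3) = -7 ✓
  (2) y² = (-3)² = 9, and 9 < 36 ✓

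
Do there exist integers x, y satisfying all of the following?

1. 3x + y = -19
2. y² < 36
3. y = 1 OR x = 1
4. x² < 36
No

A contradictory subset is {3x + y = -19, y² < 36, y = 1 OR x = 1}. No integer assignment can satisfy these jointly:

  - 3x + y = -19: is a linear equation tying the variables together
  - y² < 36: restricts y to |y| ≤ 5
  - y = 1 OR x = 1: forces a choice: either y = 1 or x = 1

Split on the disjunction (y = 1 OR x = 1):
  • If y = 1: with y = 1, every remaining term of the linear equation is divisible by 3, so the left side is ≡ 0 (mod 3); but the right side -20 ≡ 1 (mod 3). No integers can satisfy it.
  • If x = 1: the equation forces y = -22, but y² < 36 requires |y| ≤ 5.
Both branches are infeasible, so the system has no integer solution.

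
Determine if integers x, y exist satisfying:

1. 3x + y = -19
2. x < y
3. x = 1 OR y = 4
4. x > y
No

A contradictory subset is {x < y, x > y}. No integer assignment can satisfy these jointly:

  - x < y: bounds one variable relative to another variable
  - x > y: bounds one variable relative to another variable

Direct contradiction: y > x and x > y cannot both hold.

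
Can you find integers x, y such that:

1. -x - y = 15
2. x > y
Yes

Take x = 0, y = -15. Substituting into each constraint:
  (1) 0 + 15 = 15 ✓
  (2) 0 > -15 ✓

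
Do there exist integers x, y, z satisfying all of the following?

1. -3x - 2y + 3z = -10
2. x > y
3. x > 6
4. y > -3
Yes

Take x = 7, y = -1, z = 3. Substituting into each constraint:
  (1) -3(7) - 2(-1) + 3(3) = -10 ✓
  (2) 7 > -1 ✓
  (3) 7 > 6 ✓
  (4) -1 > -3 ✓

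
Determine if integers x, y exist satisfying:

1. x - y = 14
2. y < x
Yes

Take x = 14, y = 0. Substituting into each constraint:
  (1) 14 + 0 = 14 ✓
  (2) 0 < 14 ✓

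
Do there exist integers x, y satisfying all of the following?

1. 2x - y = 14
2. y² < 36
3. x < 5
No

The full constraint system is jointly infeasible over the integers. Each constraint and what it forces:

  - 2x - y = 14: is a linear equation tying the variables together
  - y² < 36: restricts y to |y| ≤ 5
  - x < 5: bounds one variable relative to a constant

Range argument: with x ∈ [−∞, 4], y ∈ [-5, 5], the left side of the equation is at most 13, but the right side is 14 > 13. No integer solution exists.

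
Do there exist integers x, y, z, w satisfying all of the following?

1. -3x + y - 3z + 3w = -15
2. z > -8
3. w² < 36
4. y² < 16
Yes

Take x = 0, y = 0, z = 5, w = 0. Substituting into each constraint:
  (1) -3(0) + 0 - 3(5) + 3(0) = -15 ✓
  (2) 5 > -8 ✓
  (3) w² = (0)² = 0, and 0 < 36 ✓
  (4) y² = (0)² = 0, and 0 < 16 ✓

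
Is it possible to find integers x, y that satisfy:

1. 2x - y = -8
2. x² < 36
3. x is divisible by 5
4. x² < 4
Yes

Take x = 0, y = 8. Substituting into each constraint:
  (1) 2(0) + (-8) = -8 ✓
  (2) x² = (0)² = 0, and 0 < 36 ✓
  (3) 0 = 5 × 0, remainder 0 ✓
  (4) x² = (0)² = 0, and 0 < 4 ✓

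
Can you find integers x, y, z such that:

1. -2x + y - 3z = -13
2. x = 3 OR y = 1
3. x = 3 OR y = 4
Yes

Take x = 3, y = 2, z = 3. Substituting into each constraint:
  (1) -2(3) + 2 - 3(3) = -13 ✓
  (2) x = 3, target 3 ✓ (first branch holds)
  (3) x = 3, target 3 ✓ (first branch holds)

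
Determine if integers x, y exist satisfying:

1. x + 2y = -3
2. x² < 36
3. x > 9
No

A contradictory subset is {x² < 36, x > 9}. No integer assignment can satisfy these jointly:

  - x² < 36: restricts x to |x| ≤ 5
  - x > 9: bounds one variable relative to a constant

Direct contradiction: the bounds on x require x ≥ 10 and x ≤ 5 simultaneously, which is empty.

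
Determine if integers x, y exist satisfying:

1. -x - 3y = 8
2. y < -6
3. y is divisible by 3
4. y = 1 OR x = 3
No

A contradictory subset is {-x - 3y = 8, y < -6, y = 1 OR x = 3}. No integer assignment can satisfy these jointly:

  - -x - 3y = 8: is a linear equation tying the variables together
  - y < -6: bounds one variable relative to a constant
  - y = 1 OR x = 3: forces a choice: either y = 1 or x = 3

Split on the disjunction (y = 1 OR x = 3):
  • If y = 1: this contradicts the bound y ≤ -7.
  • If x = 3: with x = 3, every remaining term of the linear equation is divisible by 3, so the left side is ≡ 0 (mod 3); but the right side 11 ≡ 2 (mod 3). No integers can satisfy it.
Both branches are infeasible, so the system has no integer solution.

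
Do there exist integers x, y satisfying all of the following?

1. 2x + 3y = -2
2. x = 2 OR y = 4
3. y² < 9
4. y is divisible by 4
No

The full constraint system is jointly infeasible over the integers. Each constraint and what it forces:

  - 2x + 3y = -2: is a linear equation tying the variables together
  - x = 2 OR y = 4: forces a choice: either x = 2 or y = 4
  - y² < 9: restricts y to |y| ≤ 2
  - y is divisible by 4: restricts y to multiples of 4

Split on the disjunction (x = 2 OR y = 4):
  • If x = 2: with x = 2, writing y = 4y', every remaining term of the linear equation is divisible by 12, so the left side is ≡ 0 (mod 12); but the right side -6 ≡ 6 (mod 12). No integers can satisfy it.
  • If y = 4: this contradicts y² < 9, which requires |y| ≤ 2.
Both branches are infeasible, so the system has no integer solution.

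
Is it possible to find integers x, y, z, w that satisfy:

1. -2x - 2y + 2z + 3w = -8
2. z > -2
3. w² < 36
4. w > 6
No

A contradictory subset is {w² < 36, w > 6}. No integer assignment can satisfy these jointly:

  - w² < 36: restricts w to |w| ≤ 5
  - w > 6: bounds one variable relative to a constant

Direct contradiction: the bounds on w require w ≥ 7 and w ≤ 5 simultaneously, which is empty.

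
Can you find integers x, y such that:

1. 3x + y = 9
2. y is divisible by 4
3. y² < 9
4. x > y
Yes

Take x = 3, y = 0. Substituting into each constraint:
  (1) 3(3) + 0 = 9 ✓
  (2) 0 = 4 × 0, remainder 0 ✓
  (3) y² = (0)² = 0, and 0 < 9 ✓
  (4) 3 > 0 ✓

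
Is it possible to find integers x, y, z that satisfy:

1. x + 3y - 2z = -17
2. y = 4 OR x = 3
Yes

Take x = -29, y = 4, z = 0. Substituting into each constraint:
  (1) (-29) + 3(4) - 2(0) = -17 ✓
  (2) y = 4, target 4 ✓ (first branch holds)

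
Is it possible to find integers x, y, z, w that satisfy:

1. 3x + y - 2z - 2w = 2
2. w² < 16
Yes

Take x = 2, y = 0, z = 0, w = 2. Substituting into each constraint:
  (1) 3(2) + 0 - 2(0) - 2(2) = 2 ✓
  (2) w² = (2)² = 4, and 4 < 16 ✓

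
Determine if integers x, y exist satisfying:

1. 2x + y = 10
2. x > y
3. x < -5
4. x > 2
No

A contradictory subset is {x < -5, x > 2}. No integer assignment can satisfy these jointly:

  - x < -5: bounds one variable relative to a constant
  - x > 2: bounds one variable relative to a constant

Direct contradiction: the bounds on x require x ≥ 3 and x ≤ -6 simultaneously, which is empty.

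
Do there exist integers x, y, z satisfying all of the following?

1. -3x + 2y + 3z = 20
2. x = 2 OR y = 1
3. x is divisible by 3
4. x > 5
Yes

Take x = 6, y = 1, z = 12. Substituting into each constraint:
  (1) -3(6) + 2(1) + 3(12) = 20 ✓
  (2) y = 1, target 1 ✓ (second branch holds)
  (3) 6 = 3 × 2, remainder 0 ✓
  (4) 6 > 5 ✓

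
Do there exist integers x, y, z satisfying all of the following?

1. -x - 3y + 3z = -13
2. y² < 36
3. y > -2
Yes

Take x = 1, y = 4, z = 0. Substituting into each constraint:
  (1) (-1) - 3(4) + 3(0) = -13 ✓
  (2) y² = (4)² = 16, and 16 < 36 ✓
  (3) 4 > -2 ✓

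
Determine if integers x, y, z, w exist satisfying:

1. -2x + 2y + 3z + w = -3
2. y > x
Yes

Take x = -1, y = 0, z = -2, w = 1. Substituting into each constraint:
  (1) -2(-1) + 2(0) + 3(-2) + 1 = -3 ✓
  (2) 0 > -1 ✓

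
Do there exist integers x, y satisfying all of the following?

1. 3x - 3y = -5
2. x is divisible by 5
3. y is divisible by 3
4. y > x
No

Even the single constraint (3x - 3y = -5) is infeasible over the integers.

  - 3x - 3y = -5: every term on the left is divisible by 3, so the LHS ≡ 0 (mod 3), but the RHS -5 is not — no integer solution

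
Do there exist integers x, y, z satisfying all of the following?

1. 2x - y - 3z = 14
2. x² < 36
Yes

Take x = 1, y = 0, z = -4. Substituting into each constraint:
  (1) 2(1) + 0 - 3(-4) = 14 ✓
  (2) x² = (1)² = 1, and 1 < 36 ✓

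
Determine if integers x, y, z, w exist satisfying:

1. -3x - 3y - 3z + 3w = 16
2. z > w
No

Even the single constraint (-3x - 3y - 3z + 3w = 16) is infeasible over the integers.

  - -3x - 3y - 3z + 3w = 16: every term on the left is divisible by 3, so the LHS ≡ 0 (mod 3), but the RHS 16 is not — no integer solution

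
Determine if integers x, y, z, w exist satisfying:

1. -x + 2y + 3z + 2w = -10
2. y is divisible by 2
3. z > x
Yes

Take x = -2, y = 0, z = 0, w = -6. Substituting into each constraint:
  (1) 2 + 2(0) + 3(0) + 2(-6) = -10 ✓
  (2) 0 = 2 × 0, remainder 0 ✓
  (3) 0 > -2 ✓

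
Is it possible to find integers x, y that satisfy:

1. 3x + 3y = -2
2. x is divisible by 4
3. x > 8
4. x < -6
No

Even the single constraint (3x + 3y = -2) is infeasible over the integers.

  - 3x + 3y = -2: every term on the left is divisible by 3, so the LHS ≡ 0 (mod 3), but the RHS -2 is not — no integer solution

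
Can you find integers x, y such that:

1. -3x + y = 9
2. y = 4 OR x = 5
Yes

Take x = 5, y = 24. Substituting into each constraint:
  (1) -3(5) + 24 = 9 ✓
  (2) x = 5, target 5 ✓ (second branch holds)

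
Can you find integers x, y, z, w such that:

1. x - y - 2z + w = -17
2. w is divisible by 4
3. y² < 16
Yes

Take x = 0, y = 1, z = 8, w = 0. Substituting into each constraint:
  (1) 0 + (-1) - 2(8) + 0 = -17 ✓
  (2) 0 = 4 × 0, remainder 0 ✓
  (3) y² = (1)² = 1, and 1 < 16 ✓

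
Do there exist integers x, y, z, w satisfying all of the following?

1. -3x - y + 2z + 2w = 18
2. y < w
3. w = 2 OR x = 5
Yes

Take x = 1, y = 1, z = 9, w = 2. Substituting into each constraint:
  (1) -3(1) + (-1) + 2(9) + 2(2) = 18 ✓
  (2) 1 < 2 ✓
  (3) w = 2, target 2 ✓ (first branch holds)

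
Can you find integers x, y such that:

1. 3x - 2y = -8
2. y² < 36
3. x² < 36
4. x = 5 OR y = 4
Yes

Take x = 0, y = 4. Substituting into each constraint:
  (1) 3(0) - 2(4) = -8 ✓
  (2) y² = (4)² = 16, and 16 < 36 ✓
  (3) x² = (0)² = 0, and 0 < 36 ✓
  (4) y = 4, target 4 ✓ (second branch holds)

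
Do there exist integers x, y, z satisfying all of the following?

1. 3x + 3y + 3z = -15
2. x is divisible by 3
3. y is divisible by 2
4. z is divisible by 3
Yes

Take x = 0, y = -2, z = -3. Substituting into each constraint:
  (1) 3(0) + 3(-2) + 3(-3) = -15 ✓
  (2) 0 = 3 × 0, remainder 0 ✓
  (3) -2 = 2 × -1, remainder 0 ✓
  (4) -3 = 3 × -1, remainder 0 ✓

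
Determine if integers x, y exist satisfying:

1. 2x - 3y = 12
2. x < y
Yes

Take x = -15, y = -14. Substituting into each constraint:
  (1) 2(-15) - 3(-14) = 12 ✓
  (2) -15 < -14 ✓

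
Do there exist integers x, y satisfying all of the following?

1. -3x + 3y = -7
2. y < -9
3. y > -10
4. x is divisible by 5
No

Even the single constraint (-3x + 3y = -7) is infeasible over the integers.

  - -3x + 3y = -7: every term on the left is divisible by 3, so the LHS ≡ 0 (mod 3), but the RHS -7 is not — no integer solution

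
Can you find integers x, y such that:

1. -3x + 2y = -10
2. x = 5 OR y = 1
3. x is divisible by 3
No

The full constraint system is jointly infeasible over the integers. Each constraint and what it forces:

  - -3x + 2y = -10: is a linear equation tying the variables together
  - x = 5 OR y = 1: forces a choice: either x = 5 or y = 1
  - x is divisible by 3: restricts x to multiples of 3

Split on the disjunction (x = 5 OR y = 1):
  • If x = 5: this contradicts the divisibility constraint — 5 is not a multiple of 3.
  • If y = 1: with y = 1, writing x = 3x', every remaining term of the linear equation is divisible by 9, so the left side is ≡ 0 (mod 9); but the right side -12 ≡ 6 (mod 9). No integers can satisfy it.
Both branches are infeasible, so the system has no integer solution.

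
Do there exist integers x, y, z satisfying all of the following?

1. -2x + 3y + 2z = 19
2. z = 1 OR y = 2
Yes

Take x = -7, y = 1, z = 1. Substituting into each constraint:
  (1) -2(-7) + 3(1) + 2(1) = 19 ✓
  (2) z = 1, target 1 ✓ (first branch holds)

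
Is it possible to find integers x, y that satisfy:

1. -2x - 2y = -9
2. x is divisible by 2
No

Even the single constraint (-2x - 2y = -9) is infeasible over the integers.

  - -2x - 2y = -9: every term on the left is divisible by 2, so the LHS ≡ 0 (mod 2), but the RHS -9 is not — no integer solution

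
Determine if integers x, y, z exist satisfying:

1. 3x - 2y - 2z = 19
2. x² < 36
Yes

Take x = 1, y = 0, z = -8. Substituting into each constraint:
  (1) 3(1) - 2(0) - 2(-8) = 19 ✓
  (2) x² = (1)² = 1, and 1 < 36 ✓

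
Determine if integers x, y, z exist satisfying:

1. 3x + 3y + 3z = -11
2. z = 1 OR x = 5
No

Even the single constraint (3x + 3y + 3z = -11) is infeasible over the integers.

  - 3x + 3y + 3z = -11: every term on the left is divisible by 3, so the LHS ≡ 0 (mod 3), but the RHS -11 is not — no integer solution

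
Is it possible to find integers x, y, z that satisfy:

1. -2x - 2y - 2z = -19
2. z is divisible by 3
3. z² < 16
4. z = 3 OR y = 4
No

Even the single constraint (-2x - 2y - 2z = -19) is infeasible over the integers.

  - -2x - 2y - 2z = -19: every term on the left is divisible by 2, so the LHS ≡ 0 (mod 2), but the RHS -19 is not — no integer solution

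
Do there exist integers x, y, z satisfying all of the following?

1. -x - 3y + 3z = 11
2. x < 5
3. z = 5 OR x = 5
Yes

Take x = 4, y = 0, z = 5. Substituting into each constraint:
  (1) (-4) - 3(0) + 3(5) = 11 ✓
  (2) 4 < 5 ✓
  (3) z = 5, target 5 ✓ (first branch holds)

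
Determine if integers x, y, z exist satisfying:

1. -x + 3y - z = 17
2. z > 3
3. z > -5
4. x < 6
Yes

Take x = -21, y = 0, z = 4. Substituting into each constraint:
  (1) 21 + 3(0) + (-4) = 17 ✓
  (2) 4 > 3 ✓
  (3) 4 > -5 ✓
  (4) -21 < 6 ✓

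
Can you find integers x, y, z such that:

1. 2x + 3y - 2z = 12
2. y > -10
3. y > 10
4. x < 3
Yes

Take x = -12, y = 12, z = 0. Substituting into each constraint:
  (1) 2(-12) + 3(12) - 2(0) = 12 ✓
  (2) 12 > -10 ✓
  (3) 12 > 10 ✓
  (4) -12 < 3 ✓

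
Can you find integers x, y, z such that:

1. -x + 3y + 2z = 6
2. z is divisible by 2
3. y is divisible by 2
Yes

Take x = -6, y = 0, z = 0. Substituting into each constraint:
  (1) 6 + 3(0) + 2(0) = 6 ✓
  (2) 0 = 2 × 0, remainder 0 ✓
  (3) 0 = 2 × 0, remainder 0 ✓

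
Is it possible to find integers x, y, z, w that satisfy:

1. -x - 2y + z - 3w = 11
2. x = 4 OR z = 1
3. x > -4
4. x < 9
Yes

Take x = 4, y = 0, z = 0, w = -5. Substituting into each constraint:
  (1) (-4) - 2(0) + 0 - 3(-5) = 11 ✓
  (2) x = 4, target 4 ✓ (first branch holds)
  (3) 4 > -4 ✓
  (4) 4 < 9 ✓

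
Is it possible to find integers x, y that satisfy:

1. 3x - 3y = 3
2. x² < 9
Yes

Take x = 1, y = 0. Substituting into each constraint:
  (1) 3(1) - 3(0) = 3 ✓
  (2) x² = (1)² = 1, and 1 < 9 ✓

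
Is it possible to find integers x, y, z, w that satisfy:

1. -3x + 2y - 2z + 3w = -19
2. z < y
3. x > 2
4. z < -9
Yes

Take x = 3, y = 0, z = -10, w = -10. Substituting into each constraint:
  (1) -3(3) + 2(0) - 2(-10) + 3(-10) = -19 ✓
  (2) -10 < 0 ✓
  (3) 3 > 2 ✓
  (4) -10 < -9 ✓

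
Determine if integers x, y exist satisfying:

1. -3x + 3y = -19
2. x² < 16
No

Even the single constraint (-3x + 3y = -19) is infeasible over the integers.

  - -3x + 3y = -19: every term on the left is divisible by 3, so the LHS ≡ 0 (mod 3), but the RHS -19 is not — no integer solution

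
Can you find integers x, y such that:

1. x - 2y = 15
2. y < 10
Yes

Take x = 1, y = -7. Substituting into each constraint:
  (1) 1 - 2(-7) = 15 ✓
  (2) -7 < 10 ✓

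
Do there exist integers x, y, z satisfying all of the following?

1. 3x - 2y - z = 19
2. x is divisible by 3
Yes

Take x = 0, y = -10, z = 1. Substituting into each constraint:
  (1) 3(0) - 2(-10) + (-1) = 19 ✓
  (2) 0 = 3 × 0, remainder 0 ✓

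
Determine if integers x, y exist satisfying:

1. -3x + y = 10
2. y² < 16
Yes

Take x = -3, y = 1. Substituting into each constraint:
  (1) -3(-3) + 1 = 10 ✓
  (2) y² = (1)² = 1, and 1 < 16 ✓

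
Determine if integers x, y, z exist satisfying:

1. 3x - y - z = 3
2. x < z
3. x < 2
Yes

Take x = -1, y = -6, z = 0. Substituting into each constraint:
  (1) 3(-1) + 6 + 0 = 3 ✓
  (2) -1 < 0 ✓
  (3) -1 < 2 ✓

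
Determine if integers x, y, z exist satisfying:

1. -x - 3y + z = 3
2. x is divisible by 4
Yes

Take x = 0, y = -1, z = 0. Substituting into each constraint:
  (1) 0 - 3(-1) + 0 = 3 ✓
  (2) 0 = 4 × 0, remainder 0 ✓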